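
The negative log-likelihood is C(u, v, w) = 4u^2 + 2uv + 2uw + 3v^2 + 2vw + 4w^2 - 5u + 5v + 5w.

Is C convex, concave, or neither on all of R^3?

C is quadratic, so its Hessian is the constant matrix H = [[8, 2, 2], [2, 6, 2], [2, 2, 8]].
Leading principal minors: 8, 44, 312.
All positive ⇒ H ≻ 0 ⇒ convex.

convex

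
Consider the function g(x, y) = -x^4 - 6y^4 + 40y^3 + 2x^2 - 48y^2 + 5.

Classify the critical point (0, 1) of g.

The mixed partial ∂²g/∂x∂y is 0, so the Hessian at any point is diag(g_xx, g_yy) = diag(4(-3x^2 + 1), 24(-3y^2 + 10y - 4)).
At (0, 1): H = diag(4, 72).
Both eigenvalues are positive, so H is positive definite: a local minimum.

local minimum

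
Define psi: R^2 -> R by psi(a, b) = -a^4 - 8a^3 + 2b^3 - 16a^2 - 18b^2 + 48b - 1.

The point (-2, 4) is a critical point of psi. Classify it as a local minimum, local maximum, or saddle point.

local minimum

The mixed partial ∂²psi/∂a∂b is 0, so the Hessian at any point is diag(psi_aa, psi_bb) = diag(-4(3a^2 + 12a + 8), 12(b - 3)).
At (-2, 4): H = diag(16, 12).
Both eigenvalues are positive, so H is positive definite: a local minimum.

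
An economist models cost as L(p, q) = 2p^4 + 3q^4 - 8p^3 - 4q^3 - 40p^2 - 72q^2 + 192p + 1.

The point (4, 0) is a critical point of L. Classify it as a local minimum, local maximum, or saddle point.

The mixed partial ∂²L/∂p∂q is 0, so the Hessian at any point is diag(L_pp, L_qq) = diag(8(3p^2 - 6p - 10), 12(3q^2 - 2q - 12)).
At (4, 0): H = diag(112, -144).
The eigenvalues have opposite signs, so H is indefinite: a saddle point.

saddle point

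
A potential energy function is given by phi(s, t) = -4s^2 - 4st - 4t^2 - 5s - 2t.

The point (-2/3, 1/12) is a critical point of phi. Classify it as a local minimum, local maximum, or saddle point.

The Hessian of phi is constant: H = [[-8, -4], [-4, -8]].
det(H) = (-8)·(-8) − (-4)² = 48.
det(H) > 0 and tr(H) = -16 < 0, so H is negative definite and the point is a local maximum.

local maximum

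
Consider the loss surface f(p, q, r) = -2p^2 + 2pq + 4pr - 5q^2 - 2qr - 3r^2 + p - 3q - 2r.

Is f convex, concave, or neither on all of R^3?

f is quadratic, so its Hessian is the constant matrix H = [[-4, 2, 4], [2, -10, -2], [4, -2, -6]].
Leading principal minors: -4, 36, -72.
Signs alternate −, +, − ⇒ H ≺ 0 ⇒ concave.

concave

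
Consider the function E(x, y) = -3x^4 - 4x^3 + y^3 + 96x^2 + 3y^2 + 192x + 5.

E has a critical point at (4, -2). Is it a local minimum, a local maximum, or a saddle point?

local maximum

The mixed partial ∂²E/∂x∂y is 0, so the Hessian at any point is diag(E_xx, E_yy) = diag(12(-3x^2 - 2x + 16), 6(y + 1)).
At (4, -2): H = diag(-480, -6).
Both eigenvalues are negative, so H is negative definite: a local maximum.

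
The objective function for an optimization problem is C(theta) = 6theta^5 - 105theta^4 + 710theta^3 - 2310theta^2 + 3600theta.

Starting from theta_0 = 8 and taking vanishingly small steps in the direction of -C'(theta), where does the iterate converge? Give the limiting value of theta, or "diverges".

C'(theta) = 30(theta - 5)(theta - 4)(theta - 3)(theta - 2), so C'(8) = 10800.
Gradient descent moves in the -C' direction, i.e. theta is decreasing.
The nearest critical point in that direction is theta = 5, where C'' = 180 > 0 (a local minimum). The iterate converges there.

5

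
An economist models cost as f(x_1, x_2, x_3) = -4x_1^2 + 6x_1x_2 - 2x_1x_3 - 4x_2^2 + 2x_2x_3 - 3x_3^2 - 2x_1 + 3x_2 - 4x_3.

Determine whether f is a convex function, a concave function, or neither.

concave

f is quadratic, so its Hessian is the constant matrix H = [[-8, 6, -2], [6, -8, 2], [-2, 2, -6]].
Leading principal minors: -8, 28, -152.
Signs alternate −, +, − ⇒ H ≺ 0 ⇒ concave.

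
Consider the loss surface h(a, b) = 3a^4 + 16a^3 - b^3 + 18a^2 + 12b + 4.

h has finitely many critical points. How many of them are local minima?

h separates as a function of a plus a function of b, so ∇h=0 decouples.
∂h/∂a = 12a(a + 1)(a + 3) = 0 at a ∈ {-3, -1, 0}; ∂h/∂b = -3(b - 2)(b + 2) = 0 at b ∈ {-2, 2}.
The Hessian is diagonal: diag(h_aa, h_bb). Second derivatives: h_aa(-3)=72, h_aa(-1)=-24, h_aa(0)=36; h_bb(-2)=12, h_bb(2)=-12.
Local minima occur where both diagonal entries positive: (-3, -2), (0, -2). Count: 2.

2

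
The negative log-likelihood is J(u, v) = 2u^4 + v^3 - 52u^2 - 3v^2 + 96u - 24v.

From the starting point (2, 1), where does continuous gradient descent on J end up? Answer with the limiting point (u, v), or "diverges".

(3, 4)

J is separable, so gradient descent decouples: u follows -∂J/∂u, v follows -∂J/∂v.
∂J/∂u = 8(u - 3)(u - 1)(u + 4); at u=2 this is -48, so u increases.
∂J/∂v = 3(v - 4)(v + 2); at v=1 this is -27, so v increases.
u converges to its nearest critical value 3 (a local min of the u-part); v converges to 4. The iterate converges to (3, 4).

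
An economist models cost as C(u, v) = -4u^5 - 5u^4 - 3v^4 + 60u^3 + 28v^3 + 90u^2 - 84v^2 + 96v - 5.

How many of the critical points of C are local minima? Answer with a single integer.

C separates as a function of u plus a function of v, so ∇C=0 decouples.
∂C/∂u = -20u(u - 3)(u + 1)(u + 3) = 0 at u ∈ {-3, -1, 0, 3}; ∂C/∂v = -12(v - 4)(v - 2)(v - 1) = 0 at v ∈ {1, 2, 4}.
The Hessian is diagonal: diag(C_uu, C_vv). Second derivatives: C_uu(-3)=720, C_uu(-1)=-160, C_uu(0)=180, C_uu(3)=-1440; C_vv(1)=-36, C_vv(2)=24, C_vv(4)=-72.
Local minima occur where both diagonal entries positive: (-3, 2), (0, 2). Count: 2.

2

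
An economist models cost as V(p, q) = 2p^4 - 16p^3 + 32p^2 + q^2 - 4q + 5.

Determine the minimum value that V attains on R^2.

1

V(p,q) separates as A(p) + B(q) + 5, so its minimum is min A + min B + 5.
A'(p) = 8p(p - 4)(p - 2) vanishes at p ∈ {0, 2, 4}; B'(q) = 2q - 4 vanishes at q ∈ {2}.
Local minima of A (where A''>0): A(0)=0, A(4)=0. Local minima of B: B(2)=-4.
So the global minimum of V is A(0) + B(2) + 5 = 0 − 4 + 5 = 1, attained at (0, 2).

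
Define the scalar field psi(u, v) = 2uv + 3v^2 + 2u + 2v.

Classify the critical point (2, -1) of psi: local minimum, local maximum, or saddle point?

saddle point

The Hessian of psi is constant: H = [[0, 2], [2, 6]].
det(H) = 0·6 − 2² = -4.
Since det(H) < 0, H is indefinite and the critical point is a saddle point.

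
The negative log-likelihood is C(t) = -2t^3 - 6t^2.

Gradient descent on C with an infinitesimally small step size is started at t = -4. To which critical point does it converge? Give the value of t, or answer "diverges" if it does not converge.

-2

C'(t) = -6t(t + 2), so C'(-4) = -48.
Gradient descent moves in the -C' direction, i.e. t is increasing.
The nearest critical point in that direction is t = -2, where C'' = 12 > 0 (a local minimum). The iterate converges there.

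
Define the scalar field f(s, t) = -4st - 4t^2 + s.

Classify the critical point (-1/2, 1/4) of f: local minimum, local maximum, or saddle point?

saddle point

The Hessian of f is constant: H = [[0, -4], [-4, -8]].
det(H) = 0·(-8) − (-4)² = -16.
Since det(H) < 0, H is indefinite and the critical point is a saddle point.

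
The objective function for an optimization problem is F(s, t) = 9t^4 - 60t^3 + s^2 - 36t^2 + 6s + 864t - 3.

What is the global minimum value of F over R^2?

F(s,t) separates as P(s) + Q(t) − 3, so its minimum is min P + min Q − 3.
P'(s) = 2s + 6 vanishes at s ∈ {-3}; Q'(t) = 36(t - 4)(t - 3)(t + 2) vanishes at t ∈ {-2, 3, 4}.
Local minima of P (where P''>0): P(-3)=-9. Local minima of Q: Q(-2)=-1248, Q(4)=1344.
So the global minimum of F is P(-3) + Q(-2) − 3 = -9 − 1248 − 3 = -1260, attained at (-3, -2).

-1260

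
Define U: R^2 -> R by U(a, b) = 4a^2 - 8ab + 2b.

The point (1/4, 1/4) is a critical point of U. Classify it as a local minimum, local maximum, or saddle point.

saddle point

The Hessian of U is constant: H = [[8, -8], [-8, 0]].
det(H) = 8·0 − (-8)² = -64.
Since det(H) < 0, H is indefinite and the critical point is a saddle point.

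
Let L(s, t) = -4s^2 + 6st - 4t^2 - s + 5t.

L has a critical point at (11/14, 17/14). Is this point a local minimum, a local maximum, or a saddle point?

The Hessian of L is constant: H = [[-8, 6], [6, -8]].
det(H) = (-8)·(-8) − 6² = 28.
det(H) > 0 and tr(H) = -16 < 0, so H is negative definite and the point is a local maximum.

local maximum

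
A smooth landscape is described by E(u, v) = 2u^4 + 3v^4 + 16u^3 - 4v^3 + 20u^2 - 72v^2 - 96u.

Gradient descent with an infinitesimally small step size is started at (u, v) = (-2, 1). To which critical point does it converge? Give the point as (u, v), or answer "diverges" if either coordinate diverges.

(1, 4)

E is separable, so gradient descent decouples: u follows -∂E/∂u, v follows -∂E/∂v.
∂E/∂u = 8(u - 1)(u + 3)(u + 4); at u=-2 this is -48, so u increases.
∂E/∂v = 12v(v - 4)(v + 3); at v=1 this is -144, so v increases.
u converges to its nearest critical value 1 (a local min of the u-part); v converges to 4. The iterate converges to (1, 4).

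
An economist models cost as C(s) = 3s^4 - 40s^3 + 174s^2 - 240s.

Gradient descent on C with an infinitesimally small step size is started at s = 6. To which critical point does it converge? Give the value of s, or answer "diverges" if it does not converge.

5

C'(s) = 12(s - 5)(s - 4)(s - 1), so C'(6) = 120.
Gradient descent moves in the -C' direction, i.e. s is decreasing.
The nearest critical point in that direction is s = 5, where C'' = 48 > 0 (a local minimum). The iterate converges there.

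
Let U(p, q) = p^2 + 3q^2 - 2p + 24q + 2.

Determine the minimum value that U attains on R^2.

-47

U(p,q) separates as A(p) + B(q) + 2, so its minimum is min A + min B + 2.
A'(p) = 2p - 2 vanishes at p ∈ {1}; B'(q) = 6q + 24 vanishes at q ∈ {-4}.
Local minima of A (where A''>0): A(1)=-1. Local minima of B: B(-4)=-48.
So the global minimum of U is A(1) + B(-4) + 2 = -1 − 48 + 2 = -47, attained at (1, -4).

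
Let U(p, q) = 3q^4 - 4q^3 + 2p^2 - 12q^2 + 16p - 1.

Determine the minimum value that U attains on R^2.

-65

U(p,q) separates as A(p) + B(q) − 1, so its minimum is min A + min B − 1.
A'(p) = 4p + 16 vanishes at p ∈ {-4}; B'(q) = 12q(q - 2)(q + 1) vanishes at q ∈ {-1, 0, 2}.
Local minima of A (where A''>0): A(-4)=-32. Local minima of B: B(-1)=-5, B(2)=-32.
So the global minimum of U is A(-4) + B(2) − 1 = -32 − 32 − 1 = -65, attained at (-4, 2).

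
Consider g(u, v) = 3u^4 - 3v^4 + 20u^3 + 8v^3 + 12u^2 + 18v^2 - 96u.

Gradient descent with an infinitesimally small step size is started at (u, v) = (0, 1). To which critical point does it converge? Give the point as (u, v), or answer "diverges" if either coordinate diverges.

(1, 0)

g is separable, so gradient descent decouples: u follows -∂g/∂u, v follows -∂g/∂v.
∂g/∂u = 12(u - 1)(u + 2)(u + 4); at u=0 this is -96, so u increases.
∂g/∂v = -12v(v - 3)(v + 1); at v=1 this is 48, so v decreases.
u converges to its nearest critical value 1 (a local min of the u-part); v converges to 0. The iterate converges to (1, 0).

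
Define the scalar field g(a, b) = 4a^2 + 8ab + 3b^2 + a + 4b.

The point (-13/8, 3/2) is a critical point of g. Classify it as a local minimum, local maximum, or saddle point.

saddle point

The Hessian of g is constant: H = [[8, 8], [8, 6]].
det(H) = 8·6 − 8² = -16.
Since det(H) < 0, H is indefinite and the critical point is a saddle point.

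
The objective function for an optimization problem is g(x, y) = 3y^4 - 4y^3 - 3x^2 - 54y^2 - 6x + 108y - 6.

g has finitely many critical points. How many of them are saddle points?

g separates as a function of x plus a function of y, so ∇g=0 decouples.
∂g/∂x = -6(x + 1) = 0 at x ∈ {-1}; ∂g/∂y = 12(y - 3)(y - 1)(y + 3) = 0 at y ∈ {-3, 1, 3}.
The Hessian is diagonal: diag(g_xx, g_yy). Second derivatives: g_xx(-1)=-6; g_yy(-3)=288, g_yy(1)=-96, g_yy(3)=144.
Saddle points occur where the two diagonal entries have opposite signs: (-1, -3), (-1, 3). Count: 2.

2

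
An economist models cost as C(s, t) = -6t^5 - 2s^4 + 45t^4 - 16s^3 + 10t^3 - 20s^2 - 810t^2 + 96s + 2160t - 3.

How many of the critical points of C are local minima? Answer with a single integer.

2

C separates as a function of s plus a function of t, so ∇C=0 decouples.
∂C/∂s = -8(s - 1)(s + 3)(s + 4) = 0 at s ∈ {-4, -3, 1}; ∂C/∂t = -30(t - 4)(t - 3)(t - 2)(t + 3) = 0 at t ∈ {-3, 2, 3, 4}.
The Hessian is diagonal: diag(C_ss, C_tt). Second derivatives: C_ss(-4)=-40, C_ss(-3)=32, C_ss(1)=-160; C_tt(-3)=6300, C_tt(2)=-300, C_tt(3)=180, C_tt(4)=-420.
Local minima occur where both diagonal entries positive: (-3, -3), (-3, 3). Count: 2.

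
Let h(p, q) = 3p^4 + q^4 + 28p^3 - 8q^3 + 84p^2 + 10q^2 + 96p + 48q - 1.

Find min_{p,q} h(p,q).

h(p,q) separates as A(p) + B(q) − 1, so its minimum is min A + min B − 1.
A'(p) = 12(p + 1)(p + 2)(p + 4) vanishes at p ∈ {-4, -2, -1}; B'(q) = 4(q - 4)(q - 3)(q + 1) vanishes at q ∈ {-1, 3, 4}.
Local minima of A (where A''>0): A(-4)=-64, A(-1)=-37. Local minima of B: B(-1)=-29, B(4)=96.
So the global minimum of h is A(-4) + B(-1) − 1 = -64 − 29 − 1 = -94, attained at (-4, -1).

-94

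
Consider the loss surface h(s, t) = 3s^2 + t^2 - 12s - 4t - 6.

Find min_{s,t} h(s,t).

-22

h(s,t) separates as P(s) + Q(t) − 6, so its minimum is min P + min Q − 6.
P'(s) = 6s - 12 vanishes at s ∈ {2}; Q'(t) = 2(t - 2) vanishes at t ∈ {2}.
Local minima of P (where P''>0): P(2)=-12. Local minima of Q: Q(2)=-4.
So the global minimum of h is P(2) + Q(2) − 6 = -12 − 4 − 6 = -22, attained at (2, 2).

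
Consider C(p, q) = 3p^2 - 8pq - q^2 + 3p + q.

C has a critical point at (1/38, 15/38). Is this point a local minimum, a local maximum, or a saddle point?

saddle point

The Hessian of C is constant: H = [[6, -8], [-8, -2]].
det(H) = 6·(-2) − (-8)² = -76.
Since det(H) < 0, H is indefinite and the critical point is a saddle point.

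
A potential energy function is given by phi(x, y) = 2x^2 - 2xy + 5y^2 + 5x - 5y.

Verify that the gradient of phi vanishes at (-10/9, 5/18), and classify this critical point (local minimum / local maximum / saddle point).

local minimum

∇phi = (4x - 2y + 5, -2x + 10y - 5); substituting (-10/9, 5/18) gives ∇phi = (0, 0), so (-10/9, 5/18) is indeed a critical point.
The Hessian of phi is constant: H = [[4, -2], [-2, 10]].
det(H) = 4·10 − (-2)² = 36.
det(H) > 0 and tr(H) = 14 > 0, so H is positive definite and the point is a local minimum.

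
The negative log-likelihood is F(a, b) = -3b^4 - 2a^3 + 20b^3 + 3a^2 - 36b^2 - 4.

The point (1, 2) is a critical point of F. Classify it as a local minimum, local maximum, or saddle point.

The mixed partial ∂²F/∂a∂b is 0, so the Hessian at any point is diag(F_aa, F_bb) = diag(6(-2a + 1), 12(-3b^2 + 10b - 6)).
At (1, 2): H = diag(-6, 24).
The eigenvalues have opposite signs, so H is indefinite: a saddle point.

saddle point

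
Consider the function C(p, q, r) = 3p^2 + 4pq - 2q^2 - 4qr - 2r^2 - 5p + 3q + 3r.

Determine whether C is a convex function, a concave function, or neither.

C is quadratic, so its Hessian is the constant matrix H = [[6, 4, 0], [4, -4, -4], [0, -4, -4]].
Leading principal minors: 6, -40, 64.
Neither pattern holds ⇒ H is indefinite ⇒ neither convex nor concave.

neither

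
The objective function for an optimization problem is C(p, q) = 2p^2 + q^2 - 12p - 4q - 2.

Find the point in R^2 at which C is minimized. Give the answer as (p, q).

(3, 2)

C(p,q) separates as A(p) + B(q) − 2, so its minimum is min A + min B − 2.
A'(p) = 4p - 12 vanishes at p ∈ {3}; B'(q) = 2q - 4 vanishes at q ∈ {2}.
Local minima of A (where A''>0): A(3)=-18. Local minima of B: B(2)=-4.
So the global minimum of C is A(3) + B(2) − 2 = -18 − 4 − 2 = -24, attained at (3, 2).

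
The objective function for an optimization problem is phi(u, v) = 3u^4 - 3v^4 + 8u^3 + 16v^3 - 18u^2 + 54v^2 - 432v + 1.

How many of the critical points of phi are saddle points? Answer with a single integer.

5

phi separates as a function of u plus a function of v, so ∇phi=0 decouples.
∂phi/∂u = 12u(u - 1)(u + 3) = 0 at u ∈ {-3, 0, 1}; ∂phi/∂v = -12(v - 4)(v - 3)(v + 3) = 0 at v ∈ {-3, 3, 4}.
The Hessian is diagonal: diag(phi_uu, phi_vv). Second derivatives: phi_uu(-3)=144, phi_uu(0)=-36, phi_uu(1)=48; phi_vv(-3)=-504, phi_vv(3)=72, phi_vv(4)=-84.
Saddle points occur where the two diagonal entries have opposite signs: (-3, -3), (-3, 4), (0, 3), (1, -3), (1, 4). Count: 5.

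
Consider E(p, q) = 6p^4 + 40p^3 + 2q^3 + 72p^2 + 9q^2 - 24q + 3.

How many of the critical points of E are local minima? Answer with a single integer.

E separates as a function of p plus a function of q, so ∇E=0 decouples.
∂E/∂p = 24p(p + 2)(p + 3) = 0 at p ∈ {-3, -2, 0}; ∂E/∂q = 6(q - 1)(q + 4) = 0 at q ∈ {-4, 1}.
The Hessian is diagonal: diag(E_pp, E_qq). Second derivatives: E_pp(-3)=72, E_pp(-2)=-48, E_pp(0)=144; E_qq(-4)=-30, E_qq(1)=30.
Local minima occur where both diagonal entries positive: (-3, 1), (0, 1). Count: 2.

2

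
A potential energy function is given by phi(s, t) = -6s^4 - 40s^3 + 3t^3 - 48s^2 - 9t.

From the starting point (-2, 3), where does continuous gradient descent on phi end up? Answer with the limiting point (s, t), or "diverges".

(-1, 1)

phi is separable, so gradient descent decouples: s follows -∂phi/∂s, t follows -∂phi/∂t.
∂phi/∂s = -24s(s + 1)(s + 4); at s=-2 this is -96, so s increases.
∂phi/∂t = 9(t - 1)(t + 1); at t=3 this is 72, so t decreases.
s converges to its nearest critical value -1 (a local min of the s-part); t converges to 1. The iterate converges to (-1, 1).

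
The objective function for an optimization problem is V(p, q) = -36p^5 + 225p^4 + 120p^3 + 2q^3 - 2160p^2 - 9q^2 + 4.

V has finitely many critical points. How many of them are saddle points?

4

V separates as a function of p plus a function of q, so ∇V=0 decouples.
∂V/∂p = -180p(p - 4)(p - 3)(p + 2) = 0 at p ∈ {-2, 0, 3, 4}; ∂V/∂q = 6q(q - 3) = 0 at q ∈ {0, 3}.
The Hessian is diagonal: diag(V_pp, V_qq). Second derivatives: V_pp(-2)=10800, V_pp(0)=-4320, V_pp(3)=2700, V_pp(4)=-4320; V_qq(0)=-18, V_qq(3)=18.
Saddle points occur where the two diagonal entries have opposite signs: (-2, 0), (0, 3), (3, 0), (4, 3). Count: 4.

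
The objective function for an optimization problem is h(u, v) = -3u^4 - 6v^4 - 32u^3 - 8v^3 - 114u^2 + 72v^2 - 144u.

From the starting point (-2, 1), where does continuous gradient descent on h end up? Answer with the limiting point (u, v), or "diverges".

h is separable, so gradient descent decouples: u follows -∂h/∂u, v follows -∂h/∂v.
∂h/∂u = -12(u + 1)(u + 3)(u + 4); at u=-2 this is 24, so u decreases.
∂h/∂v = -24v(v - 2)(v + 3); at v=1 this is 96, so v decreases.
u converges to its nearest critical value -3 (a local min of the u-part); v converges to 0. The iterate converges to (-3, 0).

(-3, 0)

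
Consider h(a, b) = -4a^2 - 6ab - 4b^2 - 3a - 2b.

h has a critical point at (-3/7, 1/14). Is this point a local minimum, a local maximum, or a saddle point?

The Hessian of h is constant: H = [[-8, -6], [-6, -8]].
det(H) = (-8)·(-8) − (-6)² = 28.
det(H) > 0 and tr(H) = -16 < 0, so H is negative definite and the point is a local maximum.

local maximum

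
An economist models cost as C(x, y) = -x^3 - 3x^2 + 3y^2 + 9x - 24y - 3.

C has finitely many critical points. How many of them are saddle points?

C separates as a function of x plus a function of y, so ∇C=0 decouples.
∂C/∂x = -3(x - 1)(x + 3) = 0 at x ∈ {-3, 1}; ∂C/∂y = 6(y - 4) = 0 at y ∈ {4}.
The Hessian is diagonal: diag(C_xx, C_yy). Second derivatives: C_xx(-3)=12, C_xx(1)=-12; C_yy(4)=6.
Saddle points occur where the two diagonal entries have opposite signs: (1, 4). Count: 1.

1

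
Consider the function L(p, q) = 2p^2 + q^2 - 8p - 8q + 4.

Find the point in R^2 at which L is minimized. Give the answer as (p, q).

(2, 4)

L(p,q) separates as A(p) + B(q) + 4, so its minimum is min A + min B + 4.
A'(p) = 4p - 8 vanishes at p ∈ {2}; B'(q) = 2q - 8 vanishes at q ∈ {4}.
Local minima of A (where A''>0): A(2)=-8. Local minima of B: B(4)=-16.
So the global minimum of L is A(2) + B(4) + 4 = -8 − 16 + 4 = -20, attained at (2, 4).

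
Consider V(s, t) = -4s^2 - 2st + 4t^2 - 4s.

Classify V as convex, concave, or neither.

neither

V is quadratic, so its Hessian is the constant matrix H = [[-8, -2], [-2, 8]].
det(H) = -68, tr(H) = 0.
det(H) < 0, so H is indefinite: neither convex nor concave.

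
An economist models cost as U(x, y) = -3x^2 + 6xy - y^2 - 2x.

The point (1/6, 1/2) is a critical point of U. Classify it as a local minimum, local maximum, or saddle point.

saddle point

The Hessian of U is constant: H = [[-6, 6], [6, -2]].
det(H) = (-6)·(-2) − 6² = -24.
Since det(H) < 0, H is indefinite and the critical point is a saddle point.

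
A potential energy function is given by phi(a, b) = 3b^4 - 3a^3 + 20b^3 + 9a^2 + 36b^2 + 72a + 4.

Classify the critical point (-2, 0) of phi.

The mixed partial ∂²phi/∂a∂b is 0, so the Hessian at any point is diag(phi_aa, phi_bb) = diag(18(-a + 1), 12(3b^2 + 10b + 6)).
At (-2, 0): H = diag(54, 72).
Both eigenvalues are positive, so H is positive definite: a local minimum.

local minimum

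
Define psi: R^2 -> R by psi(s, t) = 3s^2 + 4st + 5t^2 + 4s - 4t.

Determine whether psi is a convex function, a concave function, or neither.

convex

psi is quadratic, so its Hessian is the constant matrix H = [[6, 4], [4, 10]].
det(H) = 44, tr(H) = 16.
det(H) > 0 and tr(H) > 0, so H is positive definite everywhere: convex.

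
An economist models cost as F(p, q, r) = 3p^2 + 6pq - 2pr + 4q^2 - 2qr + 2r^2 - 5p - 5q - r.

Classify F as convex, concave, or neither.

F is quadratic, so its Hessian is the constant matrix H = [[6, 6, -2], [6, 8, -2], [-2, -2, 4]].
Leading principal minors: 6, 12, 40.
All positive ⇒ H ≻ 0 ⇒ convex.

convex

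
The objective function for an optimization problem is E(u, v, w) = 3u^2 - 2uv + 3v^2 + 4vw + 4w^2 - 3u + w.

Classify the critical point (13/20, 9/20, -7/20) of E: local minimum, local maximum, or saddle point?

local minimum

The Hessian is constant: H = [[6, -2, 0], [-2, 6, 4], [0, 4, 8]].
Leading principal minors: Δ₁ = 6, Δ₂ = 32, Δ₃ = 160.
All leading minors are positive, so H is positive definite: a local minimum.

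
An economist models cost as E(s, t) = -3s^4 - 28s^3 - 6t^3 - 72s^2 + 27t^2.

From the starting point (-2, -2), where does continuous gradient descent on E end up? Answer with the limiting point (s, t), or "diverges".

(-3, 0)

E is separable, so gradient descent decouples: s follows -∂E/∂s, t follows -∂E/∂t.
∂E/∂s = -12s(s + 3)(s + 4); at s=-2 this is 48, so s decreases.
∂E/∂t = -18t(t - 3); at t=-2 this is -180, so t increases.
s converges to its nearest critical value -3 (a local min of the s-part); t converges to 0. The iterate converges to (-3, 0).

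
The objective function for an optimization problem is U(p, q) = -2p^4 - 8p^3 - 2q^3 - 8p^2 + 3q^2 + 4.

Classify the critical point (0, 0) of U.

The mixed partial ∂²U/∂p∂q is 0, so the Hessian at any point is diag(U_pp, U_qq) = diag(-8(3p^2 + 6p + 2), 6(-2q + 1)).
At (0, 0): H = diag(-16, 6).
The eigenvalues have opposite signs, so H is indefinite: a saddle point.

saddle point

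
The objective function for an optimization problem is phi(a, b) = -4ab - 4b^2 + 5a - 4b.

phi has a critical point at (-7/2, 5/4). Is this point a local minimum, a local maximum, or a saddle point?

The Hessian of phi is constant: H = [[0, -4], [-4, -8]].
det(H) = 0·(-8) − (-4)² = -16.
Since det(H) < 0, H is indefinite and the critical point is a saddle point.

saddle point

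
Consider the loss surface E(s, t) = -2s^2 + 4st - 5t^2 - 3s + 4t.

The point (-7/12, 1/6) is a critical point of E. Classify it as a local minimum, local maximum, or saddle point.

local maximum

The Hessian of E is constant: H = [[-4, 4], [4, -10]].
det(H) = (-4)·(-10) − 4² = 24.
det(H) > 0 and tr(H) = -14 < 0, so H is negative definite and the point is a local maximum.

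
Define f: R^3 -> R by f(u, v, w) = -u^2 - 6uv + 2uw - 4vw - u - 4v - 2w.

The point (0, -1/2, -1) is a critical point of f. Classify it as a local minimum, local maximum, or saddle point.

The Hessian is constant: H = [[-2, -6, 2], [-6, 0, -4], [2, -4, 0]].
Leading principal minors: Δ₁ = -2, Δ₂ = -36, Δ₃ = 128.
The minors fit neither the all-positive nor the alternating-sign pattern, so H is indefinite: a saddle point.

saddle point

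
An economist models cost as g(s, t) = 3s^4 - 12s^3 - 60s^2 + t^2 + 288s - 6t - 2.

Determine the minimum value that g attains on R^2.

-848

g(s,t) separates as P(s) + Q(t) − 2, so its minimum is min P + min Q − 2.
P'(s) = 12(s - 4)(s - 2)(s + 3) vanishes at s ∈ {-3, 2, 4}; Q'(t) = 2(t - 3) vanishes at t ∈ {3}.
Local minima of P (where P''>0): P(-3)=-837, P(4)=192. Local minima of Q: Q(3)=-9.
So the global minimum of g is P(-3) + Q(3) − 2 = -837 − 9 − 2 = -848, attained at (-3, 3).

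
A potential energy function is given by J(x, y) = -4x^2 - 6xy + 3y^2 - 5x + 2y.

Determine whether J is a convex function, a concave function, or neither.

J is quadratic, so its Hessian is the constant matrix H = [[-8, -6], [-6, 6]].
det(H) = -84, tr(H) = -2.
det(H) < 0, so H is indefinite: neither convex nor concave.

neither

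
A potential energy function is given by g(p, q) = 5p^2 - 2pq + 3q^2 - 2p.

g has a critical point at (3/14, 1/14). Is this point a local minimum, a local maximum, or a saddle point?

local minimum

The Hessian of g is constant: H = [[10, -2], [-2, 6]].
det(H) = 10·6 − (-2)² = 56.
det(H) > 0 and tr(H) = 16 > 0, so H is positive definite and the point is a local minimum.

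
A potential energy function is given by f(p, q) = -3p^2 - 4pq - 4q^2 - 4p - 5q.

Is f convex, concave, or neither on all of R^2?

f is quadratic, so its Hessian is the constant matrix H = [[-6, -4], [-4, -8]].
det(H) = 32, tr(H) = -14.
det(H) > 0 and tr(H) < 0, so H is negative definite everywhere: concave.

concave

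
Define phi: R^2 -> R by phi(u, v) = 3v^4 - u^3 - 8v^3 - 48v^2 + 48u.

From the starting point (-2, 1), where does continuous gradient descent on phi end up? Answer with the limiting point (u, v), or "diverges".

(-4, 4)

phi is separable, so gradient descent decouples: u follows -∂phi/∂u, v follows -∂phi/∂v.
∂phi/∂u = -3(u - 4)(u + 4); at u=-2 this is 36, so u decreases.
∂phi/∂v = 12v(v - 4)(v + 2); at v=1 this is -108, so v increases.
u converges to its nearest critical value -4 (a local min of the u-part); v converges to 4. The iterate converges to (-4, 4).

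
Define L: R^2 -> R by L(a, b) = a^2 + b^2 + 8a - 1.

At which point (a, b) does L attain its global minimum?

L(a,b) separates as P(a) + Q(b) − 1, so its minimum is min P + min Q − 1.
P'(a) = 2a + 8 vanishes at a ∈ {-4}; Q'(b) = 2b vanishes at b ∈ {0}.
Local minima of P (where P''>0): P(-4)=-16. Local minima of Q: Q(0)=0.
So the global minimum of L is P(-4) + Q(0) − 1 = -16 + 0 − 1 = -17, attained at (-4, 0).

(-4, 0)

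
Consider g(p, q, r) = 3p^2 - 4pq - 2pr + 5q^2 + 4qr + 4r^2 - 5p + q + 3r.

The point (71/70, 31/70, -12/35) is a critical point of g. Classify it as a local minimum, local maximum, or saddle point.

local minimum

The Hessian is constant: H = [[6, -4, -2], [-4, 10, 4], [-2, 4, 8]].
Leading principal minors: Δ₁ = 6, Δ₂ = 44, Δ₃ = 280.
All leading minors are positive, so H is positive definite: a local minimum.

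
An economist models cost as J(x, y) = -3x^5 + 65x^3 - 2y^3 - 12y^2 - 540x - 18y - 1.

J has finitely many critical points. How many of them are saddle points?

4

J separates as a function of x plus a function of y, so ∇J=0 decouples.
∂J/∂x = -15(x - 3)(x - 2)(x + 2)(x + 3) = 0 at x ∈ {-3, -2, 2, 3}; ∂J/∂y = -6(y + 1)(y + 3) = 0 at y ∈ {-3, -1}.
The Hessian is diagonal: diag(J_xx, J_yy). Second derivatives: J_xx(-3)=450, J_xx(-2)=-300, J_xx(2)=300, J_xx(3)=-450; J_yy(-3)=12, J_yy(-1)=-12.
Saddle points occur where the two diagonal entries have opposite signs: (-3, -1), (-2, -3), (2, -1), (3, -3). Count: 4.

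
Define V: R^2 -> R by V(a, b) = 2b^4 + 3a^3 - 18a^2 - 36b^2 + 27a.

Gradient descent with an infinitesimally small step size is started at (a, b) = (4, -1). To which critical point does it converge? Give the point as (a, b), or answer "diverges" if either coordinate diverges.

(3, -3)

V is separable, so gradient descent decouples: a follows -∂V/∂a, b follows -∂V/∂b.
∂V/∂a = 9(a - 3)(a - 1); at a=4 this is 27, so a decreases.
∂V/∂b = 8b(b - 3)(b + 3); at b=-1 this is 64, so b decreases.
a converges to its nearest critical value 3 (a local min of the a-part); b converges to -3. The iterate converges to (3, -3).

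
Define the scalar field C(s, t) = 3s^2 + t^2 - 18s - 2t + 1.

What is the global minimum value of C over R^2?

-27

C(s,t) separates as P(s) + Q(t) + 1, so its minimum is min P + min Q + 1.
P'(s) = 6s - 18 vanishes at s ∈ {3}; Q'(t) = 2(t - 1) vanishes at t ∈ {1}.
Local minima of P (where P''>0): P(3)=-27. Local minima of Q: Q(1)=-1.
So the global minimum of C is P(3) + Q(1) + 1 = -27 − 1 + 1 = -27, attained at (3, 1).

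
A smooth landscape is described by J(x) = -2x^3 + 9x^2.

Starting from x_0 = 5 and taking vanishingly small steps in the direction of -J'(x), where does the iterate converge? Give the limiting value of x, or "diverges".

J'(x) = -6x(x - 3), so J'(5) = -60.
Gradient descent moves in the -J' direction, i.e. x is increasing.
There is no critical point above x=5, and J' keeps the same sign, so the iterate runs off to +∞.

diverges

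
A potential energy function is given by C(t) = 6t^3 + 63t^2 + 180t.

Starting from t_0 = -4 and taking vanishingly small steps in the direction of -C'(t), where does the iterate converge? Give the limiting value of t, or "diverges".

C'(t) = 18(t + 2)(t + 5), so C'(-4) = -36.
Gradient descent moves in the -C' direction, i.e. t is increasing.
The nearest critical point in that direction is t = -2, where C'' = 54 > 0 (a local minimum). The iterate converges there.

-2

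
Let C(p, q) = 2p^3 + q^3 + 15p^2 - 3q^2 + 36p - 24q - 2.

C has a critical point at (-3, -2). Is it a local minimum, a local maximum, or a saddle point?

local maximum

The mixed partial ∂²C/∂p∂q is 0, so the Hessian at any point is diag(C_pp, C_qq) = diag(6(2p + 5), 6(q - 1)).
At (-3, -2): H = diag(-6, -18).
Both eigenvalues are negative, so H is negative definite: a local maximum.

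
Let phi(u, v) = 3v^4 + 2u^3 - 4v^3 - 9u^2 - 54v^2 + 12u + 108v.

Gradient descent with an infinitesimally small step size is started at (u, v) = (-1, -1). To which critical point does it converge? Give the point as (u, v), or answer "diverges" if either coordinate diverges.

diverges

phi is separable, so gradient descent decouples: u follows -∂phi/∂u, v follows -∂phi/∂v.
∂phi/∂u = 6(u - 2)(u - 1); at u=-1 this is 36, so u decreases.
∂phi/∂v = 12(v - 3)(v - 1)(v + 3); at v=-1 this is 192, so v decreases.
The u-coordinate has no critical point in that direction and runs off to infinity.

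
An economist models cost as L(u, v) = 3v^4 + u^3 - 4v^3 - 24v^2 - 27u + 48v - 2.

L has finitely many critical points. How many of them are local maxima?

1

L separates as a function of u plus a function of v, so ∇L=0 decouples.
∂L/∂u = 3(u - 3)(u + 3) = 0 at u ∈ {-3, 3}; ∂L/∂v = 12(v - 2)(v - 1)(v + 2) = 0 at v ∈ {-2, 1, 2}.
The Hessian is diagonal: diag(L_uu, L_vv). Second derivatives: L_uu(-3)=-18, L_uu(3)=18; L_vv(-2)=144, L_vv(1)=-36, L_vv(2)=48.
Local maxima occur where both diagonal entries negative: (-3, 1). Count: 1.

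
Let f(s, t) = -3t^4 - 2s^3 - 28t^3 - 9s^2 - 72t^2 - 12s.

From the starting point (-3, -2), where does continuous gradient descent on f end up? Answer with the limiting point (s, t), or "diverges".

(-2, -3)

f is separable, so gradient descent decouples: s follows -∂f/∂s, t follows -∂f/∂t.
∂f/∂s = -6(s + 1)(s + 2); at s=-3 this is -12, so s increases.
∂f/∂t = -12t(t + 3)(t + 4); at t=-2 this is 48, so t decreases.
s converges to its nearest critical value -2 (a local min of the s-part); t converges to -3. The iterate converges to (-2, -3).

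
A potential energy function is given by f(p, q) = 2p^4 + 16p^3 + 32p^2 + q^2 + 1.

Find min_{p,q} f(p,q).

f(p,q) separates as A(p) + B(q) + 1, so its minimum is min A + min B + 1.
A'(p) = 8p(p + 2)(p + 4) vanishes at p ∈ {-4, -2, 0}; B'(q) = 2q vanishes at q ∈ {0}.
Local minima of A (where A''>0): A(-4)=0, A(0)=0. Local minima of B: B(0)=0.
So the global minimum of f is A(-4) + B(0) + 1 = 0 + 0 + 1 = 1, attained at (-4, 0).

1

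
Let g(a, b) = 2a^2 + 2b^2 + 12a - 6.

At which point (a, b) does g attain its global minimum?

g(a,b) separates as P(a) + Q(b) − 6, so its minimum is min P + min Q − 6.
P'(a) = 4a + 12 vanishes at a ∈ {-3}; Q'(b) = 4b vanishes at b ∈ {0}.
Local minima of P (where P''>0): P(-3)=-18. Local minima of Q: Q(0)=0.
So the global minimum of g is P(-3) + Q(0) − 6 = -18 + 0 − 6 = -24, attained at (-3, 0).

(-3, 0)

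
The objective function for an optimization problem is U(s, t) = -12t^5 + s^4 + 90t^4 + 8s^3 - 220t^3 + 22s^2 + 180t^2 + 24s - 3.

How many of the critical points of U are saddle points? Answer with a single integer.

6

U separates as a function of s plus a function of t, so ∇U=0 decouples.
∂U/∂s = 4(s + 1)(s + 2)(s + 3) = 0 at s ∈ {-3, -2, -1}; ∂U/∂t = -60t(t - 3)(t - 2)(t - 1) = 0 at t ∈ {0, 1, 2, 3}.
The Hessian is diagonal: diag(U_ss, U_tt). Second derivatives: U_ss(-3)=8, U_ss(-2)=-4, U_ss(-1)=8; U_tt(0)=360, U_tt(1)=-120, U_tt(2)=120, U_tt(3)=-360.
Saddle points occur where the two diagonal entries have opposite signs: (-3, 1), (-3, 3), (-2, 0), (-2, 2), (-1, 1), (-1, 3). Count: 6.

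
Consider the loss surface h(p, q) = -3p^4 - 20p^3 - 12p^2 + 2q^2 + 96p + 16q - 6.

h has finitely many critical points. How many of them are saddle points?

h separates as a function of p plus a function of q, so ∇h=0 decouples.
∂h/∂p = -12(p - 1)(p + 2)(p + 4) = 0 at p ∈ {-4, -2, 1}; ∂h/∂q = 4(q + 4) = 0 at q ∈ {-4}.
The Hessian is diagonal: diag(h_pp, h_qq). Second derivatives: h_pp(-4)=-120, h_pp(-2)=72, h_pp(1)=-180; h_qq(-4)=4.
Saddle points occur where the two diagonal entries have opposite signs: (-4, -4), (1, -4). Count: 2.

2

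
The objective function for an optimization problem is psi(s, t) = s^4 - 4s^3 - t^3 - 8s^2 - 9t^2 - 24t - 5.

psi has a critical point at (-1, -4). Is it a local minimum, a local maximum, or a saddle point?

local minimum

The mixed partial ∂²psi/∂s∂t is 0, so the Hessian at any point is diag(psi_ss, psi_tt) = diag(4(3s^2 - 6s - 4), -6(t + 3)).
At (-1, -4): H = diag(20, 6).
Both eigenvalues are positive, so H is positive definite: a local minimum.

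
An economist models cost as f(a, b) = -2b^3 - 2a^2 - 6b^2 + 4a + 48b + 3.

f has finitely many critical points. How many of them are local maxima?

1

f separates as a function of a plus a function of b, so ∇f=0 decouples.
∂f/∂a = -4(a - 1) = 0 at a ∈ {1}; ∂f/∂b = -6(b - 2)(b + 4) = 0 at b ∈ {-4, 2}.
The Hessian is diagonal: diag(f_aa, f_bb). Second derivatives: f_aa(1)=-4; f_bb(-4)=36, f_bb(2)=-36.
Local maxima occur where both diagonal entries negative: (1, 2). Count: 1.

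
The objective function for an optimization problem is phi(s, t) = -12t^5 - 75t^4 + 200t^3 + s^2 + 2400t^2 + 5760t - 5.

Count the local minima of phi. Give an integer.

phi separates as a function of s plus a function of t, so ∇phi=0 decouples.
∂phi/∂s = 2s = 0 at s ∈ {0}; ∂phi/∂t = -60(t - 4)(t + 2)(t + 3)(t + 4) = 0 at t ∈ {-4, -3, -2, 4}.
The Hessian is diagonal: diag(phi_ss, phi_tt). Second derivatives: phi_ss(0)=2; phi_tt(-4)=960, phi_tt(-3)=-420, phi_tt(-2)=720, phi_tt(4)=-20160.
Local minima occur where both diagonal entries positive: (0, -4), (0, -2). Count: 2.

2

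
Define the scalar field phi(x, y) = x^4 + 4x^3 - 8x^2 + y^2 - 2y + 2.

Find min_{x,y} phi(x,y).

-127

phi(x,y) separates as P(x) + Q(y) + 2, so its minimum is min P + min Q + 2.
P'(x) = 4x(x - 1)(x + 4) vanishes at x ∈ {-4, 0, 1}; Q'(y) = 2y - 2 vanishes at y ∈ {1}.
Local minima of P (where P''>0): P(-4)=-128, P(1)=-3. Local minima of Q: Q(1)=-1.
So the global minimum of phi is P(-4) + Q(1) + 2 = -128 − 1 + 2 = -127, attained at (-4, 1).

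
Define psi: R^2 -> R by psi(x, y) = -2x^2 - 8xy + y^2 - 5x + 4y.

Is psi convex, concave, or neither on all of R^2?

psi is quadratic, so its Hessian is the constant matrix H = [[-4, -8], [-8, 2]].
det(H) = -72, tr(H) = -2.
det(H) < 0, so H is indefinite: neither convex nor concave.

neither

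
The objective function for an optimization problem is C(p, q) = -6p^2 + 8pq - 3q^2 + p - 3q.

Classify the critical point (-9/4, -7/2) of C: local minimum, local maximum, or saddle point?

The Hessian of C is constant: H = [[-12, 8], [8, -6]].
det(H) = (-12)·(-6) − 8² = 8.
det(H) > 0 and tr(H) = -18 < 0, so H is negative definite and the point is a local maximum.

local maximum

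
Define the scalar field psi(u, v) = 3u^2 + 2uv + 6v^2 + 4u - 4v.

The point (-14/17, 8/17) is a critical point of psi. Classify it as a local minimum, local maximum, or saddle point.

local minimum

The Hessian of psi is constant: H = [[6, 2], [2, 12]].
det(H) = 6·12 − 2² = 68.
det(H) > 0 and tr(H) = 18 > 0, so H is positive definite and the point is a local minimum.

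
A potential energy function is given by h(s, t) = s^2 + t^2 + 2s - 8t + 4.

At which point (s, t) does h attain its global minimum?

h(s,t) separates as P(s) + Q(t) + 4, so its minimum is min P + min Q + 4.
P'(s) = 2s + 2 vanishes at s ∈ {-1}; Q'(t) = 2(t - 4) vanishes at t ∈ {4}.
Local minima of P (where P''>0): P(-1)=-1. Local minima of Q: Q(4)=-16.
So the global minimum of h is P(-1) + Q(4) + 4 = -1 − 16 + 4 = -13, attained at (-1, 4).

(-1, 4)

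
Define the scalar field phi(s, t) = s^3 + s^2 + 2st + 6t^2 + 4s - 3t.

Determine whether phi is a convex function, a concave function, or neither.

The term s^3 is cubic, so the Hessian is not constant.
∂²phi/∂s² = 6s + 2, which takes both signs as s varies (negative for sufficiently negative s). A diagonal entry of the Hessian changing sign means the Hessian is neither positive- nor negative-semidefinite on all of R^2.

neither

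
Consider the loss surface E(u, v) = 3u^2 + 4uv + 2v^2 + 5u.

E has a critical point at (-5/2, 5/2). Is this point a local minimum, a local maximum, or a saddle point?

local minimum

The Hessian of E is constant: H = [[6, 4], [4, 4]].
det(H) = 6·4 − 4² = 8.
det(H) > 0 and tr(H) = 10 > 0, so H is positive definite and the point is a local minimum.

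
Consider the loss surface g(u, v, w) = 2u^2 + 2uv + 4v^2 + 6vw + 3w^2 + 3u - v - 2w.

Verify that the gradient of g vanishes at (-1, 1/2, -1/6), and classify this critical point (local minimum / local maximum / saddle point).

∇g = (4u + 2v + 3, 2u + 8v + 6w - 1, 6v + 6w - 2); substituting (-1, 1/2, -1/6) gives ∇g = (0, 0, 0), so (-1, 1/2, -1/6) is indeed a critical point.
The Hessian is constant: H = [[4, 2, 0], [2, 8, 6], [0, 6, 6]].
Leading principal minors: Δ₁ = 4, Δ₂ = 28, Δ₃ = 24.
All leading minors are positive, so H is positive definite: a local minimum.

local minimum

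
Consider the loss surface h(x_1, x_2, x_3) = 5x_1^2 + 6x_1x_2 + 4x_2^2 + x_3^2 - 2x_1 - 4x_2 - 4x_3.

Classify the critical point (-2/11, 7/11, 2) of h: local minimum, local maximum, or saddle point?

The Hessian is constant: H = [[10, 6, 0], [6, 8, 0], [0, 0, 2]].
Leading principal minors: Δ₁ = 10, Δ₂ = 44, Δ₃ = 88.
All leading minors are positive, so H is positive definite: a local minimum.

local minimum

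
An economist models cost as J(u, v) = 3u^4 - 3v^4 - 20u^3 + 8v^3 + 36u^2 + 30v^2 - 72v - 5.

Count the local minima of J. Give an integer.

J separates as a function of u plus a function of v, so ∇J=0 decouples.
∂J/∂u = 12u(u - 3)(u - 2) = 0 at u ∈ {0, 2, 3}; ∂J/∂v = -12(v - 3)(v - 1)(v + 2) = 0 at v ∈ {-2, 1, 3}.
The Hessian is diagonal: diag(J_uu, J_vv). Second derivatives: J_uu(0)=72, J_uu(2)=-24, J_uu(3)=36; J_vv(-2)=-180, J_vv(1)=72, J_vv(3)=-120.
Local minima occur where both diagonal entries positive: (0, 1), (3, 1). Count: 2.

2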